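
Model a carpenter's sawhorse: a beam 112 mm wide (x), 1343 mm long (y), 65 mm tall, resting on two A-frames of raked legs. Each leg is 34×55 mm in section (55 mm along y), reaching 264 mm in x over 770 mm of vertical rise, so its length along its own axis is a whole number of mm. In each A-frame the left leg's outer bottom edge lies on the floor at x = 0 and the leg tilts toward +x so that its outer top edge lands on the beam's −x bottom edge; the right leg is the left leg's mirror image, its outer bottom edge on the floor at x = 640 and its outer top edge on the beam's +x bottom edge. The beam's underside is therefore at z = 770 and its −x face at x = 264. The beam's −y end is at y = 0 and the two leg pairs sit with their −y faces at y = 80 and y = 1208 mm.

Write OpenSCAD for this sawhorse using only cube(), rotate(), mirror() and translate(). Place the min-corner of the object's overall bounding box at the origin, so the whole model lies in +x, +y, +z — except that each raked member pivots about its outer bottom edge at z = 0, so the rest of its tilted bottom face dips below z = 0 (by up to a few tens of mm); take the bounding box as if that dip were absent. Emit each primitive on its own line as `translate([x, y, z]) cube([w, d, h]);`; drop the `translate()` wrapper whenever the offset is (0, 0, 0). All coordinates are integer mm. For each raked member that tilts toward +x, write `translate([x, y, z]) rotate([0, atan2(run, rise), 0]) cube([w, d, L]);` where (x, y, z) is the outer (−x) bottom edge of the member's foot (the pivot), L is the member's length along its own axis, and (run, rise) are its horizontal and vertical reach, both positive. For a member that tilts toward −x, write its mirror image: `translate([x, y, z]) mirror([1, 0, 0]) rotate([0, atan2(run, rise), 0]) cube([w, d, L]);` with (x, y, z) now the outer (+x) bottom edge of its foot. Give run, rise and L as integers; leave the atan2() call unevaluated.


// leg length = √(264² + 770²) = 814
// right-leg outer foot x = 2·264 + 112 = 640
// beam min-corner = (264, 0, 770)
translate([264, 0, 770]) cube([112, 1343, 65]);
translate([0, 80, 0]) rotate([0, atan2(264, 770), 0]) cube([34, 55, 814]);
translate([640, 80, 0]) mirror([1, 0, 0]) rotate([0, atan2(264, 770), 0]) cube([34, 55, 814]);
translate([0, 1208, 0]) rotate([0, atan2(264, 770), 0]) cube([34, 55, 814]);
translate([640, 1208, 0]) mirror([1, 0, 0]) rotate([0, atan2(264, 770), 0]) cube([34, 55, 814]);


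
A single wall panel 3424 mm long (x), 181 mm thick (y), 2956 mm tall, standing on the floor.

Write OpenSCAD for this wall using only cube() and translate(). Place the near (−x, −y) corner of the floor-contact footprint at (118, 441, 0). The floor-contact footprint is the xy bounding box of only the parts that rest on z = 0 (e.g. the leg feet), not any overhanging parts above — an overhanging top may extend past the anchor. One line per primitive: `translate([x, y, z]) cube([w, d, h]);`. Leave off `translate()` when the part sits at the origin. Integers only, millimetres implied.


translate([118, 441, 0]) cube([3424, 181, 2956]);


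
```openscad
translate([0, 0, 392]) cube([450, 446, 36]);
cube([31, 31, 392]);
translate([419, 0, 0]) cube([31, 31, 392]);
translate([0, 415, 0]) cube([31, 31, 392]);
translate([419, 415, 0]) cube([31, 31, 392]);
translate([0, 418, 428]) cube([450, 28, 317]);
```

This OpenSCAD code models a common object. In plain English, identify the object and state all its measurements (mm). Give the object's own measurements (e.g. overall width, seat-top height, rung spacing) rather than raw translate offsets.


A chair. The seat is a 450×446×36 mm slab with its top at z = 428 mm, on four 31×31 mm corner legs (flush with the seat edges, standing on z = 0). A flat backrest 28 mm thick, 317 mm tall, spans the full seat width and rises from the seat top along its +y edge, rear face flush with the rear of the seat.


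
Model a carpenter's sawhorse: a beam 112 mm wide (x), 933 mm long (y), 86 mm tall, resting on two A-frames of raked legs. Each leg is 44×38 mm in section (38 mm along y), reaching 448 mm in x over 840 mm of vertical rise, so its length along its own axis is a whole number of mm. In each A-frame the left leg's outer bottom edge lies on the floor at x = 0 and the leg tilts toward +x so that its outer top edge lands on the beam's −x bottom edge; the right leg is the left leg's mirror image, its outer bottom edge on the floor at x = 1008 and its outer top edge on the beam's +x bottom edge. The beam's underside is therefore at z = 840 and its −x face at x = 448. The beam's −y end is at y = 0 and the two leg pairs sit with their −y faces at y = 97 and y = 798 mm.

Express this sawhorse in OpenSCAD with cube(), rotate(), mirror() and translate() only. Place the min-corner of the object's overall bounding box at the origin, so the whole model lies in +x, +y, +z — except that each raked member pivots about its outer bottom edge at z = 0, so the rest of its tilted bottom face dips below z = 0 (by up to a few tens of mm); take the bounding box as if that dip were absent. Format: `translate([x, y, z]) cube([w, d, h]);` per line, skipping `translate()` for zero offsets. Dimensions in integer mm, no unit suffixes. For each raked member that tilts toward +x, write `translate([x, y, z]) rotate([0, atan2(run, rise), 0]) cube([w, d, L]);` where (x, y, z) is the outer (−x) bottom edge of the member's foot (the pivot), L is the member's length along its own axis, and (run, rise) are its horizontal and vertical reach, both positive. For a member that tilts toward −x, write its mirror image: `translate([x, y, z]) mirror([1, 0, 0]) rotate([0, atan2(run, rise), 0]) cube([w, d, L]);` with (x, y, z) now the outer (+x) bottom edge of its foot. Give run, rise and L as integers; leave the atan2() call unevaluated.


// leg length = √(448² + 840²) = 952
// right-leg outer foot x = 2·448 + 112 = 1008
// beam min-corner = (448, 0, 840)
translate([448, 0, 840]) cube([112, 933, 86]);
translate([0, 97, 0]) rotate([0, atan2(448, 840), 0]) cube([44, 38, 952]);
translate([1008, 97, 0]) mirror([1, 0, 0]) rotate([0, atan2(448, 840), 0]) cube([44, 38, 952]);
translate([0, 798, 0]) rotate([0, atan2(448, 840), 0]) cube([44, 38, 952]);
translate([1008, 798, 0]) mirror([1, 0, 0]) rotate([0, atan2(448, 840), 0]) cube([44, 38, 952]);


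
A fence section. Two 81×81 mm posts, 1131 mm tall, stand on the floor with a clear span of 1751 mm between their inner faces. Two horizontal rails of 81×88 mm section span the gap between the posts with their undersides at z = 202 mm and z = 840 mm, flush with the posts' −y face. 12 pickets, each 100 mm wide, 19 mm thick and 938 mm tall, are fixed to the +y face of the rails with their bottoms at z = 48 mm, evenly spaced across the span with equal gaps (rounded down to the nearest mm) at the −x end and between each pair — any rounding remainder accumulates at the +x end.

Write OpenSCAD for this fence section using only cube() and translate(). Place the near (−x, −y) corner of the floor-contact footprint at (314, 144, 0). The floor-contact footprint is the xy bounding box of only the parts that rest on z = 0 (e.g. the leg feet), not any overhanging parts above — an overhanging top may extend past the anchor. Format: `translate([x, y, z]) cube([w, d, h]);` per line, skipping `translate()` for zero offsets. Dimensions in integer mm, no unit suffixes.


translate([314, 144, 0]) cube([81, 81, 1131]);
translate([2146, 144, 0]) cube([81, 81, 1131]);
translate([395, 144, 202]) cube([1751, 81, 88]);
translate([395, 144, 840]) cube([1751, 81, 88]);
translate([437, 225, 48]) cube([100, 19, 938]);
translate([579, 225, 48]) cube([100, 19, 938]);
translate([721, 225, 48]) cube([100, 19, 938]);
translate([863, 225, 48]) cube([100, 19, 938]);
translate([1005, 225, 48]) cube([100, 19, 938]);
translate([1147, 225, 48]) cube([100, 19, 938]);
translate([1289, 225, 48]) cube([100, 19, 938]);
translate([1431, 225, 48]) cube([100, 19, 938]);
translate([1573, 225, 48]) cube([100, 19, 938]);
translate([1715, 225, 48]) cube([100, 19, 938]);
translate([1857, 225, 48]) cube([100, 19, 938]);
translate([1999, 225, 48]) cube([100, 19, 938]);


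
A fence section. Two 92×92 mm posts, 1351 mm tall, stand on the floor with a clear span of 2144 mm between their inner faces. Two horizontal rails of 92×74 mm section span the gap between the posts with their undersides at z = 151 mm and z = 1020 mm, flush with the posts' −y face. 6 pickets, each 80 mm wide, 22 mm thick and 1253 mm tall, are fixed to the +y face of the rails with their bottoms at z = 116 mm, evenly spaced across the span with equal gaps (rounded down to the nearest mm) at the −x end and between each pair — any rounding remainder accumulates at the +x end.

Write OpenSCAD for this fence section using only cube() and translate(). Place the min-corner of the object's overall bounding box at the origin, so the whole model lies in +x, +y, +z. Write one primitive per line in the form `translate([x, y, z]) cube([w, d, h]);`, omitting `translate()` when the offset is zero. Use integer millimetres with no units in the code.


cube([92, 92, 1351]);
translate([2236, 0, 0]) cube([92, 92, 1351]);
translate([92, 0, 151]) cube([2144, 92, 74]);
translate([92, 0, 1020]) cube([2144, 92, 74]);
translate([329, 92, 116]) cube([80, 22, 1253]);
translate([646, 92, 116]) cube([80, 22, 1253]);
translate([963, 92, 116]) cube([80, 22, 1253]);
translate([1280, 92, 116]) cube([80, 22, 1253]);
translate([1597, 92, 116]) cube([80, 22, 1253]);
translate([1914, 92, 116]) cube([80, 22, 1253]);


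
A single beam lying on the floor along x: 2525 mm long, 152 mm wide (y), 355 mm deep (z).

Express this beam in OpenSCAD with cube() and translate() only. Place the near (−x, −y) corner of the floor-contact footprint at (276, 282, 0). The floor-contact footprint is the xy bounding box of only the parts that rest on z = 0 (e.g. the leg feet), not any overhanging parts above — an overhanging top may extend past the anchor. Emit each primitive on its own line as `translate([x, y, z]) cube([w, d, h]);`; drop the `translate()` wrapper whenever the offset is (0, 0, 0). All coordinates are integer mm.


translate([276, 282, 0]) cube([2525, 152, 355]);


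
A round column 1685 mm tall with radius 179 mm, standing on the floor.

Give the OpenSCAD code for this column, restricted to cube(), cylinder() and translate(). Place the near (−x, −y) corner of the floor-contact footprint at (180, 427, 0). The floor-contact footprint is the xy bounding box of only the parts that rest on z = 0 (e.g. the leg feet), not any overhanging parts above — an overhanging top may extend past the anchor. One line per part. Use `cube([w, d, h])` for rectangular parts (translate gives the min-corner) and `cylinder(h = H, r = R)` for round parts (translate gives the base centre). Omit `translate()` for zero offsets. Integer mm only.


translate([359, 606, 0]) cylinder(h = 1685, r = 179);


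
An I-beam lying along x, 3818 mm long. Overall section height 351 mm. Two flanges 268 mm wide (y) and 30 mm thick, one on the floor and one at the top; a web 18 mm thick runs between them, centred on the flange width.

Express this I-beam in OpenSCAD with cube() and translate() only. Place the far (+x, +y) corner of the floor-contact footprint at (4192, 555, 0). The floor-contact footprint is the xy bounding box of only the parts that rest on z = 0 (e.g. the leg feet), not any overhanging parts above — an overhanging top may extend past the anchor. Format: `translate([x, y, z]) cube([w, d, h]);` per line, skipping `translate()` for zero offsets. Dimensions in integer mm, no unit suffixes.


translate([374, 287, 0]) cube([3818, 268, 30]);
translate([374, 412, 30]) cube([3818, 18, 291]);
translate([374, 287, 321]) cube([3818, 268, 30]);


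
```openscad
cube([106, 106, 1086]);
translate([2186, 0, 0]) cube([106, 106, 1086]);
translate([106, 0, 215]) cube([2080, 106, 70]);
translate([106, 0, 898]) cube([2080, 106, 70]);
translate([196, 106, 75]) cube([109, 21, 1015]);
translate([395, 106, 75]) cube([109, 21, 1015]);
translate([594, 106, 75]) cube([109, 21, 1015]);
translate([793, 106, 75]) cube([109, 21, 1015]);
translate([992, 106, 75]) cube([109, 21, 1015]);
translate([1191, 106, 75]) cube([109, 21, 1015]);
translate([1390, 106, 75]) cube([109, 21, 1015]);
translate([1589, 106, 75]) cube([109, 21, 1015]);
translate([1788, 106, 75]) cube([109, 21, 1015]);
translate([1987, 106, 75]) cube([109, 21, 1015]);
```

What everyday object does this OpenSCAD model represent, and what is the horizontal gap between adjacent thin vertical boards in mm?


A fence section. The picket gap is 90 mm.

Two posts, two rails, 10 pickets — a fence section. Span 2080 mm holds 10 pickets of 109 mm with 11 equal gaps: ⌊(2080 − 10·109) / 11⌋ = 90 mm.


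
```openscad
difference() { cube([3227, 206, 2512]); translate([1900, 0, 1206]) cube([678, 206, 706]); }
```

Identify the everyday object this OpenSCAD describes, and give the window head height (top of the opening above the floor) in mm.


A wall with a window opening. The window head height is 1912 mm.

A wall with a rectangular opening subtracted — a window. Sill at z = 1206, opening 706 mm tall, so the head is at 1206 + 706 = 1912 mm.


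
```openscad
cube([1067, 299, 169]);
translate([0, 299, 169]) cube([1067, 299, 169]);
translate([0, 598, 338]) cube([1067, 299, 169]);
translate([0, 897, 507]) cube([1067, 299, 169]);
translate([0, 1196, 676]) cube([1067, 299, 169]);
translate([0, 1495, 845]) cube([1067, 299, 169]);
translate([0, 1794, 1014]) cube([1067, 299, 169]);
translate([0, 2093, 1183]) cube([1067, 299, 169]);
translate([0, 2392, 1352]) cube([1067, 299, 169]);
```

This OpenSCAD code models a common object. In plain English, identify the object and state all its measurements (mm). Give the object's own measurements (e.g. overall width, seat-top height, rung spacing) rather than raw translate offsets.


A straight staircase of 9 solid steps. Each step is 1067 mm wide (x), 299 mm deep (y, the going) and 169 mm tall (the rise). The first step rests on the floor; each subsequent step sits one going further in +y and one rise higher in +z, directly behind and above the previous step with no overlap.


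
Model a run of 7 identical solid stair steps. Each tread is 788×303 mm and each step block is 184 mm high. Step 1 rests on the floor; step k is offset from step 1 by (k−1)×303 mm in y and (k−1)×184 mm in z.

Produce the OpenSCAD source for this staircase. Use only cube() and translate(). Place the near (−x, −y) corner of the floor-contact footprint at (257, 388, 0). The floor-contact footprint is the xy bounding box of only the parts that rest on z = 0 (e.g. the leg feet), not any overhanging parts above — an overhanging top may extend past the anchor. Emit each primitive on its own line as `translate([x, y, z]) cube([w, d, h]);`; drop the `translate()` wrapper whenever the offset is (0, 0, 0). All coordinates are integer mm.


translate([257, 388, 0]) cube([788, 303, 184]);
translate([257, 691, 184]) cube([788, 303, 184]);
translate([257, 994, 368]) cube([788, 303, 184]);
translate([257, 1297, 552]) cube([788, 303, 184]);
translate([257, 1600, 736]) cube([788, 303, 184]);
translate([257, 1903, 920]) cube([788, 303, 184]);
translate([257, 2206, 1104]) cube([788, 303, 184]);


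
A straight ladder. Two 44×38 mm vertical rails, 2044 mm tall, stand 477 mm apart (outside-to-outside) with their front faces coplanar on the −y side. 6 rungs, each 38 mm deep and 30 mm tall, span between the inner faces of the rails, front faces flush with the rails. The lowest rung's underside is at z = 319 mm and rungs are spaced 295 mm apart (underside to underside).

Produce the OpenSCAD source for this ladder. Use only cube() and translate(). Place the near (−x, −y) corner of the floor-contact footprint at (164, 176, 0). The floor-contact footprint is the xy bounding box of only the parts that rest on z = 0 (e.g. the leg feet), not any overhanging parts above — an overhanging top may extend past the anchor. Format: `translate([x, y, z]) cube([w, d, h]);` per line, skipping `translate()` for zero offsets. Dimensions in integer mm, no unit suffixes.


// rung span = 477 - 2*44 = 389
// rung[k] z = 319 + k*295
translate([164, 176, 0]) cube([44, 38, 2044]);
translate([597, 176, 0]) cube([44, 38, 2044]);
translate([208, 176, 319]) cube([389, 38, 30]);
translate([208, 176, 614]) cube([389, 38, 30]);
translate([208, 176, 909]) cube([389, 38, 30]);
translate([208, 176, 1204]) cube([389, 38, 30]);
translate([208, 176, 1499]) cube([389, 38, 30]);
translate([208, 176, 1794]) cube([389, 38, 30]);


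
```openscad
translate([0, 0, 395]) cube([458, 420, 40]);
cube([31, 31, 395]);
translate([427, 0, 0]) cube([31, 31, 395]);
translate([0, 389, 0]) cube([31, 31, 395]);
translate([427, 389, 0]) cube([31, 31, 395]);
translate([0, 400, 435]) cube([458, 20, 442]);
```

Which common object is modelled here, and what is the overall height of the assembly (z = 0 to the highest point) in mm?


A chair. The overall height is 877 mm.

A slab on four corner posts with a tall panel at the back — a chair. The seat slab sits at z = 395 with thickness 40, and the 442 mm backrest starts at the seat top, so the overall height is 395 + 40 + 442 = 877 mm.


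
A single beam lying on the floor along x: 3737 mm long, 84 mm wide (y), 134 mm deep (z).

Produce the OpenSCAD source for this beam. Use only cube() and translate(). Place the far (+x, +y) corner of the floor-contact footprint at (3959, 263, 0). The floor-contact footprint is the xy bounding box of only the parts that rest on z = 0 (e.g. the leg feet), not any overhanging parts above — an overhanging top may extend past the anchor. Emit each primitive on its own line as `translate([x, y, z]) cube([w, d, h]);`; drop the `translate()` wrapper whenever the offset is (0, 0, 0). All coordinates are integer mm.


translate([222, 179, 0]) cube([3737, 84, 134]);


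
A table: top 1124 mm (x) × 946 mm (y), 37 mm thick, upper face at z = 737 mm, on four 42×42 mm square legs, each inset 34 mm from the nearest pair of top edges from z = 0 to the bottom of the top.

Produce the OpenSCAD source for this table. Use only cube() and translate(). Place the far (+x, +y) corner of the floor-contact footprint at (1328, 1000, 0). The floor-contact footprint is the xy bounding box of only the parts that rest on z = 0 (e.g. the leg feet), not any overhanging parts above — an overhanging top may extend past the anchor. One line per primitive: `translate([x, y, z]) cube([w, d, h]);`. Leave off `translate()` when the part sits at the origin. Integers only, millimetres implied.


translate([238, 88, 700]) cube([1124, 946, 37]);
translate([272, 122, 0]) cube([42, 42, 700]);
translate([1286, 122, 0]) cube([42, 42, 700]);
translate([272, 958, 0]) cube([42, 42, 700]);
translate([1286, 958, 0]) cube([42, 42, 700]);


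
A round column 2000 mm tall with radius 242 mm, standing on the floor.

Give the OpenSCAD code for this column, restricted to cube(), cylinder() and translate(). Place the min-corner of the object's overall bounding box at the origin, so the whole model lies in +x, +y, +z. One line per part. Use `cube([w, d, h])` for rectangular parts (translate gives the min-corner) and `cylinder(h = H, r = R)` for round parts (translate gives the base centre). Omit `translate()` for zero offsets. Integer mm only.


translate([242, 242, 0]) cylinder(h = 2000, r = 242);


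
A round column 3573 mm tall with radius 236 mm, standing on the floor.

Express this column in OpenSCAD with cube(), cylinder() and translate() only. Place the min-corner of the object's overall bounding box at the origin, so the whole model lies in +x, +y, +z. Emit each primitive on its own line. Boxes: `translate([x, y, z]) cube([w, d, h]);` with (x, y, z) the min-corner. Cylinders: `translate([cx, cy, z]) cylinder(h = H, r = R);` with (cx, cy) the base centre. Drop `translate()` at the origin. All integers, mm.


translate([236, 236, 0]) cylinder(h = 3573, r = 236);


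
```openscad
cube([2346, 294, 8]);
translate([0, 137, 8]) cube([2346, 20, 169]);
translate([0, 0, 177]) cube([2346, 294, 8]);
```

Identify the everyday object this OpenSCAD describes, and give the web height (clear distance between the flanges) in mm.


An I-beam. The web height is 169 mm.

Two wide flanges with a thin centred web — an I-beam. Overall 185 mm minus two 8 mm flanges gives a web of 185 − 2·8 = 169 mm.


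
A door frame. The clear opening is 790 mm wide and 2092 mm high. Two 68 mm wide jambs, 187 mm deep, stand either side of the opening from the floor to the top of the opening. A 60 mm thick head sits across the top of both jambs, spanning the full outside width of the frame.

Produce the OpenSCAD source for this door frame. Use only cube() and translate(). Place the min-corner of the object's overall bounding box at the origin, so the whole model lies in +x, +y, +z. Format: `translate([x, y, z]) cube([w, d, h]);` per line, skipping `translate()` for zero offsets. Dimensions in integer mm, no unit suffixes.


cube([68, 187, 2092]);
translate([858, 0, 0]) cube([68, 187, 2092]);
translate([0, 0, 2092]) cube([926, 187, 60]);


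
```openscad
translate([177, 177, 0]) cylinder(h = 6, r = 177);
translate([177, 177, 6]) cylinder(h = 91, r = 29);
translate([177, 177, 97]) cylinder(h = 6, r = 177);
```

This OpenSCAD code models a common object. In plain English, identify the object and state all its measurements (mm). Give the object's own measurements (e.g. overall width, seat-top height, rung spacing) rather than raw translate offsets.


A spool: two coaxial disc flanges of radius 177 mm and thickness 6 mm, joined by a core cylinder of radius 29 mm and height 91 mm. The lower flange rests on z = 0 and the three cylinders share a vertical axis.


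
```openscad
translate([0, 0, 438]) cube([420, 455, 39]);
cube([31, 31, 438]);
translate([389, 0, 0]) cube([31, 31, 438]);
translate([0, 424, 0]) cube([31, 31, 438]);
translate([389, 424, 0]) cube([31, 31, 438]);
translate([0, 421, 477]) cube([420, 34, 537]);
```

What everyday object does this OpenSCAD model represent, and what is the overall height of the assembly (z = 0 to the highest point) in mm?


A chair. The overall height is 1014 mm.

A slab on four corner posts with a tall panel at the back — a chair. The seat slab sits at z = 438 with thickness 39, and the 537 mm backrest starts at the seat top, so the overall height is 438 + 39 + 537 = 1014 mm.


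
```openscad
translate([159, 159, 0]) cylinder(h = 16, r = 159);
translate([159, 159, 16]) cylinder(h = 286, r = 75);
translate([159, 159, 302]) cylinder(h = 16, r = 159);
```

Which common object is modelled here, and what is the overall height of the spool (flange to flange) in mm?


A spool. The overall height is 318 mm.

Three coaxial cylinders, large–small–large — a spool. Two 16 mm flanges and a 286 mm core give 16 + 286 + 16 = 318 mm.


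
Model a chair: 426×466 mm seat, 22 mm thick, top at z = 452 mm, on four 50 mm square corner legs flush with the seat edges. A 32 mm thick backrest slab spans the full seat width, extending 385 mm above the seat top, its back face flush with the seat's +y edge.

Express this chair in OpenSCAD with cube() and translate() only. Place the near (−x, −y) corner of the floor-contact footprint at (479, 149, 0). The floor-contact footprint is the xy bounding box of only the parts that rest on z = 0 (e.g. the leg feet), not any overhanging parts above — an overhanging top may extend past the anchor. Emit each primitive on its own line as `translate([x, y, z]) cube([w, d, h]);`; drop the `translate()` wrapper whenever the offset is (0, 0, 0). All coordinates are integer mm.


translate([479, 149, 430]) cube([426, 466, 22]);
translate([479, 149, 0]) cube([50, 50, 430]);
translate([855, 149, 0]) cube([50, 50, 430]);
translate([479, 565, 0]) cube([50, 50, 430]);
translate([855, 565, 0]) cube([50, 50, 430]);
translate([479, 583, 452]) cube([426, 32, 385]);


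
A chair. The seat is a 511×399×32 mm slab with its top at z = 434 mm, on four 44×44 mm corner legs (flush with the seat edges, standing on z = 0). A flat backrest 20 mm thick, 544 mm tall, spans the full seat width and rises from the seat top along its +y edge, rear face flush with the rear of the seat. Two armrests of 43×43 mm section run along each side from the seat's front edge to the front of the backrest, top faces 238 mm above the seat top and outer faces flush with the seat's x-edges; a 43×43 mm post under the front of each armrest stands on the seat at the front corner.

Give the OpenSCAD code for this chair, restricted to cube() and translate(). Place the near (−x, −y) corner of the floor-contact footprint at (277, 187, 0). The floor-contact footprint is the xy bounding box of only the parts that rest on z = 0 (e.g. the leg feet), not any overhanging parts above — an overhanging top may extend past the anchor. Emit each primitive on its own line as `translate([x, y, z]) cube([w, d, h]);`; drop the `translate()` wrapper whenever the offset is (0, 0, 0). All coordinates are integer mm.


translate([277, 187, 402]) cube([511, 399, 32]);
translate([277, 187, 0]) cube([44, 44, 402]);
translate([744, 187, 0]) cube([44, 44, 402]);
translate([277, 542, 0]) cube([44, 44, 402]);
translate([744, 542, 0]) cube([44, 44, 402]);
translate([277, 566, 434]) cube([511, 20, 544]);
translate([277, 187, 629]) cube([43, 379, 43]);
translate([745, 187, 629]) cube([43, 379, 43]);
translate([277, 187, 434]) cube([43, 43, 195]);
translate([745, 187, 434]) cube([43, 43, 195]);


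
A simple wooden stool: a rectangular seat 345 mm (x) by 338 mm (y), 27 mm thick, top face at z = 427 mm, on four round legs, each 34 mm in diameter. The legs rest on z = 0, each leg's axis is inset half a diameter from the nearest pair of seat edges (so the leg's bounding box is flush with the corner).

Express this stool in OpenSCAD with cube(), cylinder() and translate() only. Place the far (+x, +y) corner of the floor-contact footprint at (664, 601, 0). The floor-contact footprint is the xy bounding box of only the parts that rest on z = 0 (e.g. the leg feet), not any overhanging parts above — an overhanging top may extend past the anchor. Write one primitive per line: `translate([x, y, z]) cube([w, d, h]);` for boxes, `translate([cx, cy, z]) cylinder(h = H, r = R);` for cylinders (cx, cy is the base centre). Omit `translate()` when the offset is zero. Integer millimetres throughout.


translate([319, 263, 400]) cube([345, 338, 27]);
translate([336, 280, 0]) cylinder(h = 400, r = 17);
translate([647, 280, 0]) cylinder(h = 400, r = 17);
translate([336, 584, 0]) cylinder(h = 400, r = 17);
translate([647, 584, 0]) cylinder(h = 400, r = 17);


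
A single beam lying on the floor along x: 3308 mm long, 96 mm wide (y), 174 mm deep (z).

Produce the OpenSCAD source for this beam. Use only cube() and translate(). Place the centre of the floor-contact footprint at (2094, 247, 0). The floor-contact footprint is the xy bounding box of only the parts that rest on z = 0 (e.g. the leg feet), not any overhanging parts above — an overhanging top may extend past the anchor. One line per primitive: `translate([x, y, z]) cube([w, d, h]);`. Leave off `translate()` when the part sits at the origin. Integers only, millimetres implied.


translate([440, 199, 0]) cube([3308, 96, 174]);


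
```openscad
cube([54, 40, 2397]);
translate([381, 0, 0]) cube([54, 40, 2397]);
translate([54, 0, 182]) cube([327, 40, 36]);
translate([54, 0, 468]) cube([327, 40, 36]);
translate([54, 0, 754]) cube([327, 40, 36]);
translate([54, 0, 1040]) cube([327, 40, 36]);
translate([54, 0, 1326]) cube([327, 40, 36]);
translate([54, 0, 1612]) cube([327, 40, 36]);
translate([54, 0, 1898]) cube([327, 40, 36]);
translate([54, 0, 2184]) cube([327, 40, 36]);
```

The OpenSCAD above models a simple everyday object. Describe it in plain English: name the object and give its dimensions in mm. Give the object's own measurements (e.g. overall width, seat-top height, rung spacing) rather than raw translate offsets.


A straight ladder. Two 54×40 mm vertical rails, 2397 mm tall, stand 435 mm apart (outside-to-outside) with their front faces coplanar on the −y side. 8 rungs, each 40 mm deep and 36 mm tall, span between the inner faces of the rails, front faces flush with the rails. The lowest rung's underside is at z = 182 mm and rungs are spaced 286 mm apart (underside to underside).


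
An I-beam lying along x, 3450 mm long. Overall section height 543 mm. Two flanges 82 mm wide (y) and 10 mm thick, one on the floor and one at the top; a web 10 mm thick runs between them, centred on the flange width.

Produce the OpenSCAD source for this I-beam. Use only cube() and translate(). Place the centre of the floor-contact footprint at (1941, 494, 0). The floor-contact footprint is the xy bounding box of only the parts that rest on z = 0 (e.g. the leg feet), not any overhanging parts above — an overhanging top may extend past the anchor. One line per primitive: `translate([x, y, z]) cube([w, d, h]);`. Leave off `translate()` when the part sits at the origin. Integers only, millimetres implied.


translate([216, 453, 0]) cube([3450, 82, 10]);
translate([216, 489, 10]) cube([3450, 10, 523]);
translate([216, 453, 533]) cube([3450, 82, 10]);


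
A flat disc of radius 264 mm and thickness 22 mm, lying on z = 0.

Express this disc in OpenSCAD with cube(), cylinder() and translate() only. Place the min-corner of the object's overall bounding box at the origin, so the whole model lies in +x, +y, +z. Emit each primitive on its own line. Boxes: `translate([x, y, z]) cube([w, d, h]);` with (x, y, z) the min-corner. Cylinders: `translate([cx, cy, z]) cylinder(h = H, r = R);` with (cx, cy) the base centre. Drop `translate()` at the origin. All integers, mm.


translate([264, 264, 0]) cylinder(h = 22, r = 264);


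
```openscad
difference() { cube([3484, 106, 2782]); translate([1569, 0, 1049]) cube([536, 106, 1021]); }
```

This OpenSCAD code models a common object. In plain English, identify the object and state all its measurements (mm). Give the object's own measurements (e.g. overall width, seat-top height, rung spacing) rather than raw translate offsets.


A wall 3484 mm long (x), 106 mm thick (y), 2782 mm tall, with a rectangular window opening cut through it. The opening is 536 mm wide and 1021 mm tall; its sill is at z = 1049 mm and its near (−x) edge is 1569 mm from the wall's −x end. The opening passes through the full wall thickness.


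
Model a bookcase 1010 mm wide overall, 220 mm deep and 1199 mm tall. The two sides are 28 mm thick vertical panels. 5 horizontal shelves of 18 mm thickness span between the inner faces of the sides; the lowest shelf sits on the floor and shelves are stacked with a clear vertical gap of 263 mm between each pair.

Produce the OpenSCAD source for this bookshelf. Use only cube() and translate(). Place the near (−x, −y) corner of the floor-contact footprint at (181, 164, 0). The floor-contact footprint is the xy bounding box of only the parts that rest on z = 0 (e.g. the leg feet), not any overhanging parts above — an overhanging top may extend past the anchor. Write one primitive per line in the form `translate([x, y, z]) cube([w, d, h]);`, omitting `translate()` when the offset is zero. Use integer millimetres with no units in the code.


translate([181, 164, 0]) cube([28, 220, 1199]);
translate([1163, 164, 0]) cube([28, 220, 1199]);
translate([209, 164, 0]) cube([954, 220, 18]);
translate([209, 164, 281]) cube([954, 220, 18]);
translate([209, 164, 562]) cube([954, 220, 18]);
translate([209, 164, 843]) cube([954, 220, 18]);
translate([209, 164, 1124]) cube([954, 220, 18]);


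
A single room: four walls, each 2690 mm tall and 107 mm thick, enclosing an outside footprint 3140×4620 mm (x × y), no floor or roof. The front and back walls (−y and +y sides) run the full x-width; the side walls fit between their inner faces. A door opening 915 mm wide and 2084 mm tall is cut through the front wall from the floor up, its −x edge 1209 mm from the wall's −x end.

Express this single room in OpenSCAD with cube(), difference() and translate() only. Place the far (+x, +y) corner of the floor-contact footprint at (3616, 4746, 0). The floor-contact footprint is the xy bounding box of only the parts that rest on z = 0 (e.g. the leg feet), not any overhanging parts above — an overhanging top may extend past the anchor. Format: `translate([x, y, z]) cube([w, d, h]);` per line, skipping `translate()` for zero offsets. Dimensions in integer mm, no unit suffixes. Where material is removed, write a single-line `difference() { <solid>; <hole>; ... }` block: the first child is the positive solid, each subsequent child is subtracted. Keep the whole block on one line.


difference() { translate([476, 126, 0]) cube([3140, 107, 2690]); translate([1685, 126, 0]) cube([915, 107, 2084]); }
translate([476, 4639, 0]) cube([3140, 107, 2690]);
translate([476, 233, 0]) cube([107, 4406, 2690]);
translate([3509, 233, 0]) cube([107, 4406, 2690]);


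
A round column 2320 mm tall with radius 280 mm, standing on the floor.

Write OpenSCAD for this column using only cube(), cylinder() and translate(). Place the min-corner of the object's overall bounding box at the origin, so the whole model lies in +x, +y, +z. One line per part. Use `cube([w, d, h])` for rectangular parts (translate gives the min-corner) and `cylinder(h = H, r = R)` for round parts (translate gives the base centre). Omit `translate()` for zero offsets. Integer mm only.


translate([280, 280, 0]) cylinder(h = 2320, r = 280);


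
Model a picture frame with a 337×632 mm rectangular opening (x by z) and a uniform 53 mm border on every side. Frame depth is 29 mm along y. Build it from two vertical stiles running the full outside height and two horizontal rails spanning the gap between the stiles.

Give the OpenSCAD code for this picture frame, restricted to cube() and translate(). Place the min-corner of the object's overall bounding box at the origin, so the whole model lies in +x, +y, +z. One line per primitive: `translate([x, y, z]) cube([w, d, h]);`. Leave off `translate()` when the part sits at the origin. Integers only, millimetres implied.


cube([53, 29, 738]);
translate([390, 0, 0]) cube([53, 29, 738]);
translate([53, 0, 0]) cube([337, 29, 53]);
translate([53, 0, 685]) cube([337, 29, 53]);


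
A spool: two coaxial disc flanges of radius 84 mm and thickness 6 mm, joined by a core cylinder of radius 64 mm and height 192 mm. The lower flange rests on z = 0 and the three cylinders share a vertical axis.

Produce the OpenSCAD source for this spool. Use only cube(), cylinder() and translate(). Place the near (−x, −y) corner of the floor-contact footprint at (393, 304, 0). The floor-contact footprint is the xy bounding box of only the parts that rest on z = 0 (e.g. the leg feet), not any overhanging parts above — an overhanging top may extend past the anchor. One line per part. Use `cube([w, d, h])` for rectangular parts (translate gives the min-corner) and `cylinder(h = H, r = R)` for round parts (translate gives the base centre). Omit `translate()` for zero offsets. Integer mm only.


translate([477, 388, 0]) cylinder(h = 6, r = 84);
translate([477, 388, 6]) cylinder(h = 192, r = 64);
translate([477, 388, 198]) cylinder(h = 6, r = 84);


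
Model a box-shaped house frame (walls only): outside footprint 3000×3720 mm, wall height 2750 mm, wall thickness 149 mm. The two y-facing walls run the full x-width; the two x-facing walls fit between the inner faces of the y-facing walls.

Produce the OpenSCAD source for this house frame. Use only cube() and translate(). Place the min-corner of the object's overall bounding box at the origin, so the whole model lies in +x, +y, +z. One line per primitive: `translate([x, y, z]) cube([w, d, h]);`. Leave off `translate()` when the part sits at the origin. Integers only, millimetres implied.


cube([3000, 149, 2750]);
translate([0, 3571, 0]) cube([3000, 149, 2750]);
translate([0, 149, 0]) cube([149, 3422, 2750]);
translate([2851, 149, 0]) cube([149, 3422, 2750]);


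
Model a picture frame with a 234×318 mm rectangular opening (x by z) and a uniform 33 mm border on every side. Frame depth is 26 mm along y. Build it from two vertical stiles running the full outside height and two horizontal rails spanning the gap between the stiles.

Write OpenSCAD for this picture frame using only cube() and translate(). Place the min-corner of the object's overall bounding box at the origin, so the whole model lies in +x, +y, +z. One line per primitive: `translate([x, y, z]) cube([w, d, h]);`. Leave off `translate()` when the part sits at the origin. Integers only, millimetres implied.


cube([33, 26, 384]);
translate([267, 0, 0]) cube([33, 26, 384]);
translate([33, 0, 0]) cube([234, 26, 33]);
translate([33, 0, 351]) cube([234, 26, 33]);


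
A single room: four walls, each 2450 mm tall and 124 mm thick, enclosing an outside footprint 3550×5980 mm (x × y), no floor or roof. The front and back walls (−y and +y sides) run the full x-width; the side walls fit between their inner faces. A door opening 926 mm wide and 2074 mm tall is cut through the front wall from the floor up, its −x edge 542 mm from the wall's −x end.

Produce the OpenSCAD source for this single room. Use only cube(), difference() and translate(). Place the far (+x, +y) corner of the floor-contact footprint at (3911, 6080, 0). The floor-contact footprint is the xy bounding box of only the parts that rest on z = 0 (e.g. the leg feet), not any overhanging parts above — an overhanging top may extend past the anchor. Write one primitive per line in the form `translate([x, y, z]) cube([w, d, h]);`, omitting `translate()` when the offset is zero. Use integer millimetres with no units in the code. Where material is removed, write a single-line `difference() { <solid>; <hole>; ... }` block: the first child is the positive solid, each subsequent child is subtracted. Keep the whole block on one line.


difference() { translate([361, 100, 0]) cube([3550, 124, 2450]); translate([903, 100, 0]) cube([926, 124, 2074]); }
translate([361, 5956, 0]) cube([3550, 124, 2450]);
translate([361, 224, 0]) cube([124, 5732, 2450]);
translate([3787, 224, 0]) cube([124, 5732, 2450]);


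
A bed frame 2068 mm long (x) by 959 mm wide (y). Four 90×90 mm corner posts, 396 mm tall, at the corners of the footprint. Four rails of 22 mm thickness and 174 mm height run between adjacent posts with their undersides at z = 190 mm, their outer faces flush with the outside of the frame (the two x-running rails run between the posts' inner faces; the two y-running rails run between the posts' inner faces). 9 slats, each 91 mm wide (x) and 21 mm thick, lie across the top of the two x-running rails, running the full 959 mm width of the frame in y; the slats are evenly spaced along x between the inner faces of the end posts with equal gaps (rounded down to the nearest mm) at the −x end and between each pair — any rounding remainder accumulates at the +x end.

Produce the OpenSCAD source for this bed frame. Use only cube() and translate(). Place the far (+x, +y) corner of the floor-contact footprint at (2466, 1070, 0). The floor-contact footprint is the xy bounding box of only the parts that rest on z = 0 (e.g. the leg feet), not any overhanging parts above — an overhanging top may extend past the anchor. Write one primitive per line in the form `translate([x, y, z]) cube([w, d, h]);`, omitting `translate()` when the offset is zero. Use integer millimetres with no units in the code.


translate([398, 111, 0]) cube([90, 90, 396]);
translate([398, 980, 0]) cube([90, 90, 396]);
translate([2376, 111, 0]) cube([90, 90, 396]);
translate([2376, 980, 0]) cube([90, 90, 396]);
translate([488, 111, 190]) cube([1888, 22, 174]);
translate([488, 1048, 190]) cube([1888, 22, 174]);
translate([398, 201, 190]) cube([22, 779, 174]);
translate([2444, 201, 190]) cube([22, 779, 174]);
translate([594, 111, 364]) cube([91, 959, 21]);
translate([791, 111, 364]) cube([91, 959, 21]);
translate([988, 111, 364]) cube([91, 959, 21]);
translate([1185, 111, 364]) cube([91, 959, 21]);
translate([1382, 111, 364]) cube([91, 959, 21]);
translate([1579, 111, 364]) cube([91, 959, 21]);
translate([1776, 111, 364]) cube([91, 959, 21]);
translate([1973, 111, 364]) cube([91, 959, 21]);
translate([2170, 111, 364]) cube([91, 959, 21]);
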